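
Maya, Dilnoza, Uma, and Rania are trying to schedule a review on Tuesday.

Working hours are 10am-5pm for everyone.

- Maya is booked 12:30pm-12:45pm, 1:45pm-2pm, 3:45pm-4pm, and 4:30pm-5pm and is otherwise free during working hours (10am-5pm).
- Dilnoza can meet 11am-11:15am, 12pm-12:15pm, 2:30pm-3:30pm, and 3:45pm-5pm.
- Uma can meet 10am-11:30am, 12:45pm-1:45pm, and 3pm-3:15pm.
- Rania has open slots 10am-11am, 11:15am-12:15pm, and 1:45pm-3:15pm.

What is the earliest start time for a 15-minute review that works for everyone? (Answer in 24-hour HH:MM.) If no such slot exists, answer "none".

15:00

Maya free within 10:00–17:00: 10:00–12:30, 12:45–13:45, 14:00–15:45, 16:00–16:30.
Maya ∩ Dilnoza: 11:00–11:15, 12:00–12:15, 14:30–15:30, 16:00–16:30.
Maya ∩ Dilnoza ∩ Uma: 11:00–11:15, 15:00–15:15.
Maya ∩ Dilnoza ∩ Uma ∩ Rania: 15:00–15:15.
Windows ≥ 15 min: 15:00–15:15.
Earliest such window starts at 15:00.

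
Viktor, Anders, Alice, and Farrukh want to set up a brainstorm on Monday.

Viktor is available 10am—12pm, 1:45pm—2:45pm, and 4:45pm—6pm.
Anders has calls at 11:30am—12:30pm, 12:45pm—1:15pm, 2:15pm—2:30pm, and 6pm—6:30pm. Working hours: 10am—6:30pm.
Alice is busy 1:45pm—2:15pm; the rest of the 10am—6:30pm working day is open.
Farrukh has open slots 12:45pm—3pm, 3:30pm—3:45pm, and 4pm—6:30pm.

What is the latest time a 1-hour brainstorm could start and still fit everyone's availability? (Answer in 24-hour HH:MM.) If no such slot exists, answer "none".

Anders free within 10:00–18:30: 10:00–11:30, 12:30–12:45, 13:15–14:15, 14:30–18:00.
Alice free within 10:00–18:30: 10:00–13:45, 14:15–18:30.
Viktor ∩ Anders: 10:00–11:30, 13:45–14:15, 14:30–14:45, 16:45–18:00.
Viktor ∩ Anders ∩ Alice: 10:00–11:30, 14:30–14:45, 16:45–18:00.
Viktor ∩ Anders ∩ Alice ∩ Farrukh: 14:30–14:45, 16:45–18:00.
Windows ≥ 60 min: 16:45–18:00.
Latest start in the last window 16:45–18:00 is 18:00 − 60 min = 17:00.

17:00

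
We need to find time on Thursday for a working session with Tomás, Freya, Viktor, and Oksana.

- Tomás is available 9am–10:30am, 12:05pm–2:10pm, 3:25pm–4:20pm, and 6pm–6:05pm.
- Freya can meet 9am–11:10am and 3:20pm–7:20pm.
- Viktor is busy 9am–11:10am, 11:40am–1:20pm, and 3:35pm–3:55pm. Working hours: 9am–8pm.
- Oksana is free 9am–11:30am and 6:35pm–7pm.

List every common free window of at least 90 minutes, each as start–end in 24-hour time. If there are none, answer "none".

Viktor free within 09:00–20:00: 11:10–11:40, 13:20–15:35, 15:55–20:00.
Tomás ∩ Freya: 09:00–10:30, 15:25–16:20, 18:00–18:05.
Tomás ∩ Freya ∩ Viktor: 15:25–15:35, 15:55–16:20, 18:00–18:05.
Tomás ∩ Freya ∩ Viktor ∩ Oksana: (none).
Windows ≥ 90 min: (none).

none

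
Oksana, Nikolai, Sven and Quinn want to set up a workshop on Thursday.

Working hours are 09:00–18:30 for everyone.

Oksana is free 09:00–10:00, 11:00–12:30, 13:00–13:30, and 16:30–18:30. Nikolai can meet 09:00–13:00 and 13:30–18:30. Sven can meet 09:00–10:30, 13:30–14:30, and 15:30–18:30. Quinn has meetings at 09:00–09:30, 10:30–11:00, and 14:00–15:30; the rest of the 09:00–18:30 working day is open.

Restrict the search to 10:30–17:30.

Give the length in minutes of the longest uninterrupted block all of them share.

Quinn free within 09:00–18:30: 09:30–10:30, 11:00–14:00, 15:30–18:30.
Oksana ∩ Nikolai: 09:00–10:00, 11:00–12:30, 16:30–18:30.
Oksana ∩ Nikolai ∩ Sven: 09:00–10:00, 16:30–18:30.
Oksana ∩ Nikolai ∩ Sven ∩ Quinn: 09:30–10:00, 16:30–18:30.
Restricted to 10:30–17:30: 16:30–17:30.
Single common window of 60 minutes.

60 minutes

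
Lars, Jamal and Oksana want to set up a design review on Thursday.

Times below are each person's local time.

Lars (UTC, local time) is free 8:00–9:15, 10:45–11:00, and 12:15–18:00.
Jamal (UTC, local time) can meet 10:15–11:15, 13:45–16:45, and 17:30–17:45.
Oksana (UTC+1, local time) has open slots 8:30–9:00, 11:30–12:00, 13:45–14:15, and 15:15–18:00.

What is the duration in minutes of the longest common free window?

Lars → UTC: 08:00–09:15, 10:45–11:00, 12:15–18:00.
Jamal → UTC: 10:15–11:15, 13:45–16:45, 17:30–17:45.
Oksana → UTC: 07:30–08:00, 10:30–11:00, 12:45–13:15, 14:15–17:00.
Lars ∩ Jamal: 10:45–11:00, 13:45–16:45, 17:30–17:45.
Lars ∩ Jamal ∩ Oksana: 10:45–11:00, 14:15–16:45.
Common window lengths: 15, 150 min; longest is 150.

150 minutes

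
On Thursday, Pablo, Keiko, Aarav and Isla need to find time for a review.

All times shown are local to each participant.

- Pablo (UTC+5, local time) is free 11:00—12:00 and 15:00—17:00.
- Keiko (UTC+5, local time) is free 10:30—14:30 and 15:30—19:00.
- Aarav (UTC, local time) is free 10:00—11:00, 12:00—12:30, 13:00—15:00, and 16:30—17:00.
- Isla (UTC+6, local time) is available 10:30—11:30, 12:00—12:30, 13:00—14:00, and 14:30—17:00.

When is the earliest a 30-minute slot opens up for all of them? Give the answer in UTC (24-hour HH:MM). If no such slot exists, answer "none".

Pablo → UTC: 06:00–07:00, 10:00–12:00.
Keiko → UTC: 05:30–09:30, 10:30–14:00.
Aarav → UTC: 10:00–11:00, 12:00–12:30, 13:00–15:00, 16:30–17:00.
Isla → UTC: 04:30–05:30, 06:00–06:30, 07:00–08:00, 08:30–11:00.
Pablo ∩ Keiko: 06:00–07:00, 10:30–12:00.
Pablo ∩ Keiko ∩ Aarav: 10:30–11:00.
Pablo ∩ Keiko ∩ Aarav ∩ Isla: 10:30–11:00.
Windows ≥ 30 min: 10:30–11:00.
Earliest such window starts at 10:30.

10:30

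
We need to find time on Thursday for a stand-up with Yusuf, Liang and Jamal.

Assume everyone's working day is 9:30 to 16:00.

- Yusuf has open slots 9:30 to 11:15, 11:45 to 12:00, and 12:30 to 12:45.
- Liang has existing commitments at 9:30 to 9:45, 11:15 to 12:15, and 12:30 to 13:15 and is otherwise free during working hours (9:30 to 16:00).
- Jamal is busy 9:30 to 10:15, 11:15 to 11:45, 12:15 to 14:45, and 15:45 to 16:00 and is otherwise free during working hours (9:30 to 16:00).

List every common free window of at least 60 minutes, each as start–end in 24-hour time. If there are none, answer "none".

10:15–11:15

Liang free within 09:30–16:00: 09:45–11:15, 12:15–12:30, 13:15–16:00.
Jamal free within 09:30–16:00: 10:15–11:15, 11:45–12:15, 14:45–15:45.
Yusuf ∩ Liang: 09:45–11:15.
Yusuf ∩ Liang ∩ Jamal: 10:15–11:15.
Windows ≥ 60 min: 10:15–11:15.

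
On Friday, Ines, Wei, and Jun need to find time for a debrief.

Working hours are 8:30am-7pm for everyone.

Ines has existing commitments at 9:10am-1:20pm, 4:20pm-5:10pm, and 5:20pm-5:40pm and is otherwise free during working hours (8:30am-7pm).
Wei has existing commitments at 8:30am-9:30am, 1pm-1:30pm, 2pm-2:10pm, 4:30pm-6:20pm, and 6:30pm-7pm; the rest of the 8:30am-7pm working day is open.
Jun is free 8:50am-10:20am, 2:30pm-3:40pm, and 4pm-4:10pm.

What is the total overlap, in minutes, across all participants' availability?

80 minutes

Ines free within 08:30–19:00: 08:30–09:10, 13:20–16:20, 17:10–17:20, 17:40–19:00.
Wei free within 08:30–19:00: 09:30–13:00, 13:30–14:00, 14:10–16:30, 18:20–18:30.
Ines ∩ Wei: 13:30–14:00, 14:10–16:20, 18:20–18:30.
Ines ∩ Wei ∩ Jun: 14:30–15:40, 16:00–16:10.
Total common minutes: 70 + 10 = 80.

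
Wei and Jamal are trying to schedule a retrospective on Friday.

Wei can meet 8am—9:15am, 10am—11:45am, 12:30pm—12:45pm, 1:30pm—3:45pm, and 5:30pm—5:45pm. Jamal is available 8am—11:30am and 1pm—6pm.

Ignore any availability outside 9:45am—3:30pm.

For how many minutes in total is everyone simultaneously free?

210 minutes

Wei ∩ Jamal: 08:00–09:15, 10:00–11:30, 13:30–15:45, 17:30–17:45.
Restricted to 09:45–15:30: 10:00–11:30, 13:30–15:30.
Total common minutes: 90 + 120 = 210.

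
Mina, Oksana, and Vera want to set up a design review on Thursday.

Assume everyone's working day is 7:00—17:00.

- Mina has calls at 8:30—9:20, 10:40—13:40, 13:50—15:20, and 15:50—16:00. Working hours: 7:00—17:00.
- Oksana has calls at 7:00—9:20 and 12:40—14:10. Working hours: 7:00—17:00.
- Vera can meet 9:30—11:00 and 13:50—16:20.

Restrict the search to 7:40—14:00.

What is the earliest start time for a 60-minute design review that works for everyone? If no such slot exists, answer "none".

Mina free within 07:00–17:00: 07:00–08:30, 09:20–10:40, 13:40–13:50, 15:20–15:50, 16:00–17:00.
Oksana free within 07:00–17:00: 09:20–12:40, 14:10–17:00.
Mina ∩ Oksana: 09:20–10:40, 15:20–15:50, 16:00–17:00.
Mina ∩ Oksana ∩ Vera: 09:30–10:40, 15:20–15:50, 16:00–16:20.
Restricted to 07:40–14:00: 09:30–10:40.
Windows ≥ 60 min: 09:30–10:40.
Earliest such window starts at 09:30.

09:30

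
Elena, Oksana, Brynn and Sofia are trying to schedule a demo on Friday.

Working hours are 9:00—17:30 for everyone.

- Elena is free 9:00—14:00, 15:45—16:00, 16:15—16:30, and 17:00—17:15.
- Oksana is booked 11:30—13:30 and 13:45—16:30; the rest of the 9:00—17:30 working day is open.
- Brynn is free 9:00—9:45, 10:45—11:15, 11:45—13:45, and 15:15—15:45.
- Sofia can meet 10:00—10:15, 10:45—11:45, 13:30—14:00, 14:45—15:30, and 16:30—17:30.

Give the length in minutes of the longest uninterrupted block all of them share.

30 minutes

Oksana free within 09:00–17:30: 09:00–11:30, 13:30–13:45, 16:30–17:30.
Elena ∩ Oksana: 09:00–11:30, 13:30–13:45, 17:00–17:15.
Elena ∩ Oksana ∩ Brynn: 09:00–09:45, 10:45–11:15, 13:30–13:45.
Elena ∩ Oksana ∩ Brynn ∩ Sofia: 10:45–11:15, 13:30–13:45.
Common window lengths: 30, 15 min; longest is 30.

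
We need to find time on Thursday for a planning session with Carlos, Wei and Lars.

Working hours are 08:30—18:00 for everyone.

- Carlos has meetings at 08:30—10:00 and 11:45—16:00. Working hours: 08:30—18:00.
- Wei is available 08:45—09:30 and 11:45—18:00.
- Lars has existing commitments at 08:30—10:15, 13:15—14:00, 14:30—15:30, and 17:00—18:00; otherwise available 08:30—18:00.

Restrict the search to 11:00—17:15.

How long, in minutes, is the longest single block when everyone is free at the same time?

Carlos free within 08:30–18:00: 10:00–11:45, 16:00–18:00.
Lars free within 08:30–18:00: 10:15–13:15, 14:00–14:30, 15:30–17:00.
Carlos ∩ Wei: 16:00–18:00.
Carlos ∩ Wei ∩ Lars: 16:00–17:00.
Restricted to 11:00–17:15: 16:00–17:00.
Single common window of 60 minutes.

60 minutes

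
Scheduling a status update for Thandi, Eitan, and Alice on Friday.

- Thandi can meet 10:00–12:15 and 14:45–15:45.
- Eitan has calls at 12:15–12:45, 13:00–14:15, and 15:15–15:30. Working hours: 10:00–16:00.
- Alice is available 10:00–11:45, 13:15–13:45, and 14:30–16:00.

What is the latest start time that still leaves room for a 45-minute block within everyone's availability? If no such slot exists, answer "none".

11:00

Eitan free within 10:00–16:00: 10:00–12:15, 12:45–13:00, 14:15–15:15, 15:30–16:00.
Thandi ∩ Eitan: 10:00–12:15, 14:45–15:15, 15:30–15:45.
Thandi ∩ Eitan ∩ Alice: 10:00–11:45, 14:45–15:15, 15:30–15:45.
Windows ≥ 45 min: 10:00–11:45.
Latest start in the last window 10:00–11:45 is 11:45 − 45 min = 11:00.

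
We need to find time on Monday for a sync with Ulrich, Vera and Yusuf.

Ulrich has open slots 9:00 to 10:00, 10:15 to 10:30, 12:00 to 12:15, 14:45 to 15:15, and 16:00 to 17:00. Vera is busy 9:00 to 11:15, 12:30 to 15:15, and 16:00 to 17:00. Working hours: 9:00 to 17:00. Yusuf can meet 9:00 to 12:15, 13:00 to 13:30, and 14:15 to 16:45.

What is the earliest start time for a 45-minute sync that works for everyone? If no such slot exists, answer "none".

none

Vera free within 09:00–17:00: 11:15–12:30, 15:15–16:00.
Ulrich ∩ Vera: 12:00–12:15.
Ulrich ∩ Vera ∩ Yusuf: 12:00–12:15.
Windows ≥ 45 min: (none).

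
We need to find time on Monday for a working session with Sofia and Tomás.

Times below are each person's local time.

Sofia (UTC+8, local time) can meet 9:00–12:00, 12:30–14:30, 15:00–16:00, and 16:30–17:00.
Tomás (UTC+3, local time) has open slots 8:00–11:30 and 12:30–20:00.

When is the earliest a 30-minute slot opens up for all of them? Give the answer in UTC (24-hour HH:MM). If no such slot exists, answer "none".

05:00

Sofia → UTC: 01:00–04:00, 04:30–06:30, 07:00–08:00, 08:30–09:00.
Tomás → UTC: 05:00–08:30, 09:30–17:00.
Sofia ∩ Tomás: 05:00–06:30, 07:00–08:00.
Windows ≥ 30 min: 05:00–06:30, 07:00–08:00.
Earliest such window starts at 05:00.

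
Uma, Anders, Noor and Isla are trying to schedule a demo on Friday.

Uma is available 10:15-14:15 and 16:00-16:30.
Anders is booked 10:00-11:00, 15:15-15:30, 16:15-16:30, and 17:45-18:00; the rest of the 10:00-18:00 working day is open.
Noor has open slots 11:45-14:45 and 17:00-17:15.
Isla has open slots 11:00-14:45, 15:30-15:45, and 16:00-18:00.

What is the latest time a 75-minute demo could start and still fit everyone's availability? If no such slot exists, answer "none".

13:00

Anders free within 10:00–18:00: 11:00–15:15, 15:30–16:15, 16:30–17:45.
Uma ∩ Anders: 11:00–14:15, 16:00–16:15.
Uma ∩ Anders ∩ Noor: 11:45–14:15.
Uma ∩ Anders ∩ Noor ∩ Isla: 11:45–14:15.
Windows ≥ 75 min: 11:45–14:15.
Latest start in the last window 11:45–14:15 is 14:15 − 75 min = 13:00.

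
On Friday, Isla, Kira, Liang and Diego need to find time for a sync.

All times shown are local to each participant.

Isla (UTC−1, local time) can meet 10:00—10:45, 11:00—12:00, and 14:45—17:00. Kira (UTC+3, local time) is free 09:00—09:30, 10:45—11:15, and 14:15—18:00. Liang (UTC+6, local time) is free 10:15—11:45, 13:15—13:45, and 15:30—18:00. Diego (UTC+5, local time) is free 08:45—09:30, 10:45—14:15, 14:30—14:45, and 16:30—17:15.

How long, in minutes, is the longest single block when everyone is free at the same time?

Isla → UTC: 11:00–11:45, 12:00–13:00, 15:45–18:00.
Kira → UTC: 06:00–06:30, 07:45–08:15, 11:15–15:00.
Liang → UTC: 04:15–05:45, 07:15–07:45, 09:30–12:00.
Diego → UTC: 03:45–04:30, 05:45–09:15, 09:30–09:45, 11:30–12:15.
Isla ∩ Kira: 11:15–11:45, 12:00–13:00.
Isla ∩ Kira ∩ Liang: 11:15–11:45.
Isla ∩ Kira ∩ Liang ∩ Diego: 11:30–11:45.
Single common window of 15 minutes.

15 minutes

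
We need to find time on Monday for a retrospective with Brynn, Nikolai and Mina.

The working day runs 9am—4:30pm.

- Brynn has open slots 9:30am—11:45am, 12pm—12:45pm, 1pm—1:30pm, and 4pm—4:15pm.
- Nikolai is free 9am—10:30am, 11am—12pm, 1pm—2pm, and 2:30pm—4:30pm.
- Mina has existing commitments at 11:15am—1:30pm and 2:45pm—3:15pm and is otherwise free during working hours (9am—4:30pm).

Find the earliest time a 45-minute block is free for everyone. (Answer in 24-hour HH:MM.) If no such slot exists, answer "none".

Mina free within 09:00–16:30: 09:00–11:15, 13:30–14:45, 15:15–16:30.
Brynn ∩ Nikolai: 09:30–10:30, 11:00–11:45, 13:00–13:30, 16:00–16:15.
Brynn ∩ Nikolai ∩ Mina: 09:30–10:30, 11:00–11:15, 16:00–16:15.
Windows ≥ 45 min: 09:30–10:30.
Earliest such window starts at 09:30.

09:30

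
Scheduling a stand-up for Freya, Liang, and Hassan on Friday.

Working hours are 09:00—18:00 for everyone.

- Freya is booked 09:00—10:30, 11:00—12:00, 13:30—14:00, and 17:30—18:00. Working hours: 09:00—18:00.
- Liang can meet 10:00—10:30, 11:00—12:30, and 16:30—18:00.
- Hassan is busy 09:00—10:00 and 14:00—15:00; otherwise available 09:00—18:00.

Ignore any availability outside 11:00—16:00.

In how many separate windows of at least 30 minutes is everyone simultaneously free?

Freya free within 09:00–18:00: 10:30–11:00, 12:00–13:30, 14:00–17:30.
Hassan free within 09:00–18:00: 10:00–14:00, 15:00–18:00.
Freya ∩ Liang: 12:00–12:30, 16:30–17:30.
Freya ∩ Liang ∩ Hassan: 12:00–12:30, 16:30–17:30.
Restricted to 11:00–16:00: 12:00–12:30.
Windows ≥ 30 min: 12:00–12:30.
That's 1 window.

1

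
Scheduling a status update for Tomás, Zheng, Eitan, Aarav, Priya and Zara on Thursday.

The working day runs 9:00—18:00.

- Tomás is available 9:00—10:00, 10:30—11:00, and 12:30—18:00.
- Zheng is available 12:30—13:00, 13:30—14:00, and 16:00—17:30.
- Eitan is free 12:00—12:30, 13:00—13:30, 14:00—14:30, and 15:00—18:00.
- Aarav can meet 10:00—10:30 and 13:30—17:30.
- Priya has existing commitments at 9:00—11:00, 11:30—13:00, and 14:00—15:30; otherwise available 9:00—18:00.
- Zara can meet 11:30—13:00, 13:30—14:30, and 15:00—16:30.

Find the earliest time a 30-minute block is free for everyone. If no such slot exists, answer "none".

Priya free within 09:00–18:00: 11:00–11:30, 13:00–14:00, 15:30–18:00.
Tomás ∩ Zheng: 12:30–13:00, 13:30–14:00, 16:00–17:30.
Tomás ∩ Zheng ∩ Eitan: 16:00–17:30.
Tomás ∩ Zheng ∩ Eitan ∩ Aarav: 16:00–17:30.
Tomás ∩ Zheng ∩ Eitan ∩ Aarav ∩ Priya: 16:00–17:30.
Tomás ∩ Zheng ∩ Eitan ∩ Aarav ∩ Priya ∩ Zara: 16:00–16:30.
Windows ≥ 30 min: 16:00–16:30.
Earliest such window starts at 16:00.

16:00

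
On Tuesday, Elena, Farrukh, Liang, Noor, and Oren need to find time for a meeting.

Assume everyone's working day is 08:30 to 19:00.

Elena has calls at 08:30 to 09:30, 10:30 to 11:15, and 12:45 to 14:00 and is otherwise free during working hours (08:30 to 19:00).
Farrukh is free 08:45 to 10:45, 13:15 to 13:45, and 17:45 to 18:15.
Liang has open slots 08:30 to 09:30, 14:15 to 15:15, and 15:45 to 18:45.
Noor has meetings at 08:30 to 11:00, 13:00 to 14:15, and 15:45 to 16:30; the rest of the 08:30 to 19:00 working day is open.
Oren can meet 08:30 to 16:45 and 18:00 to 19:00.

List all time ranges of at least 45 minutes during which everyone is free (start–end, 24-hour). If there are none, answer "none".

none

Elena free within 08:30–19:00: 09:30–10:30, 11:15–12:45, 14:00–19:00.
Noor free within 08:30–19:00: 11:00–13:00, 14:15–15:45, 16:30–19:00.
Elena ∩ Farrukh: 09:30–10:30, 17:45–18:15.
Elena ∩ Farrukh ∩ Liang: 17:45–18:15.
Elena ∩ Farrukh ∩ Liang ∩ Noor: 17:45–18:15.
Elena ∩ Farrukh ∩ Liang ∩ Noor ∩ Oren: 18:00–18:15.
Windows ≥ 45 min: (none).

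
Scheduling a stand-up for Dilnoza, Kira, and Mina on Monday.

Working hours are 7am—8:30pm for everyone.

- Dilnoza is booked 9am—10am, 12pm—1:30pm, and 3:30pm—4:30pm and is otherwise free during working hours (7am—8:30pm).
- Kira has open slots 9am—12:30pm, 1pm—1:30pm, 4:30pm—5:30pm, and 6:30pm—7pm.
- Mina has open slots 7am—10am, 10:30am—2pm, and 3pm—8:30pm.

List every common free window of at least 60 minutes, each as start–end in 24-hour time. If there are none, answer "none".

10:30–12:00, 16:30–17:30

Dilnoza free within 07:00–20:30: 07:00–09:00, 10:00–12:00, 13:30–15:30, 16:30–20:30.
Dilnoza ∩ Kira: 10:00–12:00, 16:30–17:30, 18:30–19:00.
Dilnoza ∩ Kira ∩ Mina: 10:30–12:00, 16:30–17:30, 18:30–19:00.
Windows ≥ 60 min: 10:30–12:00, 16:30–17:30.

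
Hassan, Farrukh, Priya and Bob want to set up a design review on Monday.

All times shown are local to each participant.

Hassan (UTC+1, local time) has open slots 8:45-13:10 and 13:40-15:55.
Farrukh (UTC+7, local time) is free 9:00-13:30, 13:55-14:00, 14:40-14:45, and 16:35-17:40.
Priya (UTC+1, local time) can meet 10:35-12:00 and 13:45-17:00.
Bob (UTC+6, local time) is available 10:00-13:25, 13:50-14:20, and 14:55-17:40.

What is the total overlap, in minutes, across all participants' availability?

65 minutes

Hassan → UTC: 07:45–12:10, 12:40–14:55.
Farrukh → UTC: 02:00–06:30, 06:55–07:00, 07:40–07:45, 09:35–10:40.
Priya → UTC: 09:35–11:00, 12:45–16:00.
Bob → UTC: 04:00–07:25, 07:50–08:20, 08:55–11:40.
Hassan ∩ Farrukh: 09:35–10:40.
Hassan ∩ Farrukh ∩ Priya: 09:35–10:40.
Hassan ∩ Farrukh ∩ Priya ∩ Bob: 09:35–10:40.
Total common minutes: 65.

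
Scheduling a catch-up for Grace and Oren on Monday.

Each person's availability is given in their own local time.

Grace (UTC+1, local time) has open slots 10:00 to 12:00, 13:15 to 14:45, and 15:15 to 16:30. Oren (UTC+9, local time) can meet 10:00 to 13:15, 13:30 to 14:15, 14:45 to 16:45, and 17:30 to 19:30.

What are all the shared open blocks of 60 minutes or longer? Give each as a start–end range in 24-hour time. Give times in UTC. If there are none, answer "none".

Grace → UTC: 09:00–11:00, 12:15–13:45, 14:15–15:30.
Oren → UTC: 01:00–04:15, 04:30–05:15, 05:45–07:45, 08:30–10:30.
Grace ∩ Oren: 09:00–10:30.
Windows ≥ 60 min: 09:00–10:30.

09:00–10:30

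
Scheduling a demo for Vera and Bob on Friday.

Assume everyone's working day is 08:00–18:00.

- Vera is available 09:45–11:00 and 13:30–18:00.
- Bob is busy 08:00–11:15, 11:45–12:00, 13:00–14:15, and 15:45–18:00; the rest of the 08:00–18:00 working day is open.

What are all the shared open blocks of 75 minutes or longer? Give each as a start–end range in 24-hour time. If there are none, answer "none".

14:15–15:45

Bob free within 08:00–18:00: 11:15–11:45, 12:00–13:00, 14:15–15:45.
Vera ∩ Bob: 14:15–15:45.
Windows ≥ 75 min: 14:15–15:45.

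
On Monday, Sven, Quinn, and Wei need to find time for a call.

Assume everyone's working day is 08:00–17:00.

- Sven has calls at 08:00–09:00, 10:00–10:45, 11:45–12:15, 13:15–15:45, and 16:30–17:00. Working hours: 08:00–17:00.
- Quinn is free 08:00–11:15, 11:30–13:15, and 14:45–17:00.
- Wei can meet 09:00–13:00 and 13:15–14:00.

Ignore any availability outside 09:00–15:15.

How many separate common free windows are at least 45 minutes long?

2

Sven free within 08:00–17:00: 09:00–10:00, 10:45–11:45, 12:15–13:15, 15:45–16:30.
Sven ∩ Quinn: 09:00–10:00, 10:45–11:15, 11:30–11:45, 12:15–13:15, 15:45–16:30.
Sven ∩ Quinn ∩ Wei: 09:00–10:00, 10:45–11:15, 11:30–11:45, 12:15–13:00.
Restricted to 09:00–15:15: 09:00–10:00, 10:45–11:15, 11:30–11:45, 12:15–13:00.
Windows ≥ 45 min: 09:00–10:00, 12:15–13:00.
That's 2 windows.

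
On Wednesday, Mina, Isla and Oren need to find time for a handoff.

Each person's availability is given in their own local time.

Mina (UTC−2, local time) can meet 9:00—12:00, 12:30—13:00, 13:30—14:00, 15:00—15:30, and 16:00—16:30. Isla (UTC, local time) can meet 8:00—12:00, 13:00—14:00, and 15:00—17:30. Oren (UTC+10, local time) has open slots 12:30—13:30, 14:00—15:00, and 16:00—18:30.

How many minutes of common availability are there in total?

0 minutes

Mina → UTC: 11:00–14:00, 14:30–15:00, 15:30–16:00, 17:00–17:30, 18:00–18:30.
Isla → UTC: 08:00–12:00, 13:00–14:00, 15:00–17:30.
Oren → UTC: 02:30–03:30, 04:00–05:00, 06:00–08:30.
Mina ∩ Isla: 11:00–12:00, 13:00–14:00, 15:30–16:00, 17:00–17:30.
Mina ∩ Isla ∩ Oren: (none).
Total common minutes: 0.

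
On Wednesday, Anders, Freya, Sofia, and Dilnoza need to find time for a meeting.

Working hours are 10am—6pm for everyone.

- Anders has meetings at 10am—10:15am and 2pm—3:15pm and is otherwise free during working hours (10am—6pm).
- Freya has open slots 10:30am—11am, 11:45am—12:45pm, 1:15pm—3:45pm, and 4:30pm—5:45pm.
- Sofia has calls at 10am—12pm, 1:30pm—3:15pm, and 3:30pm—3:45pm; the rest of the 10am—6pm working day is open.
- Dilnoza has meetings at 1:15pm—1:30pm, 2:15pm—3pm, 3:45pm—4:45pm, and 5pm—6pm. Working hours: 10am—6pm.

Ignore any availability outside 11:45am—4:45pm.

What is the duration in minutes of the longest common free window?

45 minutes

Anders free within 10:00–18:00: 10:15–14:00, 15:15–18:00.
Sofia free within 10:00–18:00: 12:00–13:30, 15:15–15:30, 15:45–18:00.
Dilnoza free within 10:00–18:00: 10:00–13:15, 13:30–14:15, 15:00–15:45, 16:45–17:00.
Anders ∩ Freya: 10:30–11:00, 11:45–12:45, 13:15–14:00, 15:15–15:45, 16:30–17:45.
Anders ∩ Freya ∩ Sofia: 12:00–12:45, 13:15–13:30, 15:15–15:30, 16:30–17:45.
Anders ∩ Freya ∩ Sofia ∩ Dilnoza: 12:00–12:45, 15:15–15:30, 16:45–17:00.
Restricted to 11:45–16:45: 12:00–12:45, 15:15–15:30.
Common window lengths: 45, 15 min; longest is 45.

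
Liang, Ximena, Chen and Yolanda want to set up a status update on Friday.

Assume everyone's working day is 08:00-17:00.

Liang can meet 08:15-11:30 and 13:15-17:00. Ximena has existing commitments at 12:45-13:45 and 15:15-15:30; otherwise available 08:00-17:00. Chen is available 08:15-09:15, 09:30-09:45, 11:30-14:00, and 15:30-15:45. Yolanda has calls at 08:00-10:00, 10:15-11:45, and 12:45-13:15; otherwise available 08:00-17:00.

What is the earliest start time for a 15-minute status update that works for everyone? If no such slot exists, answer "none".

Ximena free within 08:00–17:00: 08:00–12:45, 13:45–15:15, 15:30–17:00.
Yolanda free within 08:00–17:00: 10:00–10:15, 11:45–12:45, 13:15–17:00.
Liang ∩ Ximena: 08:15–11:30, 13:45–15:15, 15:30–17:00.
Liang ∩ Ximena ∩ Chen: 08:15–09:15, 09:30–09:45, 13:45–14:00, 15:30–15:45.
Liang ∩ Ximena ∩ Chen ∩ Yolanda: 13:45–14:00, 15:30–15:45.
Windows ≥ 15 min: 13:45–14:00, 15:30–15:45.
Earliest such window starts at 13:45.

13:45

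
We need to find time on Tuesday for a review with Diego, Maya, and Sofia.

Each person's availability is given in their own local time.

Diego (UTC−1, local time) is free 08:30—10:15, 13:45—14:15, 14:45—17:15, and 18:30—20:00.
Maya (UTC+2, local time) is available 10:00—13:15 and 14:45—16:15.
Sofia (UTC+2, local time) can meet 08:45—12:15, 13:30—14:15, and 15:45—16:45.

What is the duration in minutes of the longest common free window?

Diego → UTC: 09:30–11:15, 14:45–15:15, 15:45–18:15, 19:30–21:00.
Maya → UTC: 08:00–11:15, 12:45–14:15.
Sofia → UTC: 06:45–10:15, 11:30–12:15, 13:45–14:45.
Diego ∩ Maya: 09:30–11:15.
Diego ∩ Maya ∩ Sofia: 09:30–10:15.
Single common window of 45 minutes.

45 minutes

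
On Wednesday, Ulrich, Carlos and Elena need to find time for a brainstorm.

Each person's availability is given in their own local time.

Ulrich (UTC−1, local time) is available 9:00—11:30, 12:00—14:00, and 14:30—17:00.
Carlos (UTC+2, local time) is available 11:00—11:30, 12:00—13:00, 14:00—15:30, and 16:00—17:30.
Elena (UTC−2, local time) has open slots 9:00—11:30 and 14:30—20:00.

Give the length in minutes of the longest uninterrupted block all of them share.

Ulrich → UTC: 10:00–12:30, 13:00–15:00, 15:30–18:00.
Carlos → UTC: 09:00–09:30, 10:00–11:00, 12:00–13:30, 14:00–15:30.
Elena → UTC: 11:00–13:30, 16:30–22:00.
Ulrich ∩ Carlos: 10:00–11:00, 12:00–12:30, 13:00–13:30, 14:00–15:00.
Ulrich ∩ Carlos ∩ Elena: 12:00–12:30, 13:00–13:30.
Common window lengths: 30, 30 min; longest is 30.

30 minutes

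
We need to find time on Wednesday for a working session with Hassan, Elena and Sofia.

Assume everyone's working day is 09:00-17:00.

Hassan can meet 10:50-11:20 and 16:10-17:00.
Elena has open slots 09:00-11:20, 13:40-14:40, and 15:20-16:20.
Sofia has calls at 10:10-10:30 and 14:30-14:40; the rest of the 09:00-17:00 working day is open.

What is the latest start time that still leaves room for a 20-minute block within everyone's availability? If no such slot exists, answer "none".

Sofia free within 09:00–17:00: 09:00–10:10, 10:30–14:30, 14:40–17:00.
Hassan ∩ Elena: 10:50–11:20, 16:10–16:20.
Hassan ∩ Elena ∩ Sofia: 10:50–11:20, 16:10–16:20.
Windows ≥ 20 min: 10:50–11:20.
Latest start in the last window 10:50–11:20 is 11:20 − 20 min = 11:00.

11:00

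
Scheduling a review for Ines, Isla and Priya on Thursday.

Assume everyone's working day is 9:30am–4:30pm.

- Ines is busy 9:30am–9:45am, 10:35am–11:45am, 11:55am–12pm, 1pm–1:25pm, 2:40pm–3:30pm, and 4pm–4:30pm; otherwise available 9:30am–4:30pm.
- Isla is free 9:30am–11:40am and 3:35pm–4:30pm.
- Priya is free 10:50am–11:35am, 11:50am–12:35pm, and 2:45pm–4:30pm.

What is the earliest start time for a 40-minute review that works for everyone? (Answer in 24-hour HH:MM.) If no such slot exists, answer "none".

none

Ines free within 09:30–16:30: 09:45–10:35, 11:45–11:55, 12:00–13:00, 13:25–14:40, 15:30–16:00.
Ines ∩ Isla: 09:45–10:35, 15:35–16:00.
Ines ∩ Isla ∩ Priya: 15:35–16:00.
Windows ≥ 40 min: (none).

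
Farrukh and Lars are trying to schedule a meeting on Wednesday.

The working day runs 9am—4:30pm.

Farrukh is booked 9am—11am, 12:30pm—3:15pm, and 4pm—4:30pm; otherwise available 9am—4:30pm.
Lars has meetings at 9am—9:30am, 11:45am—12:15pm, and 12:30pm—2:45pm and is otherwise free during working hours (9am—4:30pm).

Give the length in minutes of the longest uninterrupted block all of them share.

Farrukh free within 09:00–16:30: 11:00–12:30, 15:15–16:00.
Lars free within 09:00–16:30: 09:30–11:45, 12:15–12:30, 14:45–16:30.
Farrukh ∩ Lars: 11:00–11:45, 12:15–12:30, 15:15–16:00.
Common window lengths: 45, 15, 45 min; longest is 45.

45 minutes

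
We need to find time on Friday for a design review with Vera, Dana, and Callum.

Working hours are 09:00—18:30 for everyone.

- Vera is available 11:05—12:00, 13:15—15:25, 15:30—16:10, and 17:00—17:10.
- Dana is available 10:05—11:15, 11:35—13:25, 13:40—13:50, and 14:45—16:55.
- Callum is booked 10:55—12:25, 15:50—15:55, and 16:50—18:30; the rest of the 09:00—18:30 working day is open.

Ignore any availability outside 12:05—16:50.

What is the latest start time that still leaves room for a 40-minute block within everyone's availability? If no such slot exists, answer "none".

14:45

Callum free within 09:00–18:30: 09:00–10:55, 12:25–15:50, 15:55–16:50.
Vera ∩ Dana: 11:05–11:15, 11:35–12:00, 13:15–13:25, 13:40–13:50, 14:45–15:25, 15:30–16:10.
Vera ∩ Dana ∩ Callum: 13:15–13:25, 13:40–13:50, 14:45–15:25, 15:30–15:50, 15:55–16:10.
Restricted to 12:05–16:50: 13:15–13:25, 13:40–13:50, 14:45–15:25, 15:30–15:50, 15:55–16:10.
Windows ≥ 40 min: 14:45–15:25.
Latest start in the last window 14:45–15:25 is 15:25 − 40 min = 14:45.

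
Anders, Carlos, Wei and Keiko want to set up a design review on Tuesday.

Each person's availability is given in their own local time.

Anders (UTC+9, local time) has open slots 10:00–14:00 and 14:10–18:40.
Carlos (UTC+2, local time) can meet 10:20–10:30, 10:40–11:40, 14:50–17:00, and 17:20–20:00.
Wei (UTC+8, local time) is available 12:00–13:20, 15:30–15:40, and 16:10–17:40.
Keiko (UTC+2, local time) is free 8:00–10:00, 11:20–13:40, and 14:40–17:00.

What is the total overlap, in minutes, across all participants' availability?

20 minutes

Anders → UTC: 01:00–05:00, 05:10–09:40.
Carlos → UTC: 08:20–08:30, 08:40–09:40, 12:50–15:00, 15:20–18:00.
Wei → UTC: 04:00–05:20, 07:30–07:40, 08:10–09:40.
Keiko → UTC: 06:00–08:00, 09:20–11:40, 12:40–15:00.
Anders ∩ Carlos: 08:20–08:30, 08:40–09:40.
Anders ∩ Carlos ∩ Wei: 08:20–08:30, 08:40–09:40.
Anders ∩ Carlos ∩ Wei ∩ Keiko: 09:20–09:40.
Total common minutes: 20.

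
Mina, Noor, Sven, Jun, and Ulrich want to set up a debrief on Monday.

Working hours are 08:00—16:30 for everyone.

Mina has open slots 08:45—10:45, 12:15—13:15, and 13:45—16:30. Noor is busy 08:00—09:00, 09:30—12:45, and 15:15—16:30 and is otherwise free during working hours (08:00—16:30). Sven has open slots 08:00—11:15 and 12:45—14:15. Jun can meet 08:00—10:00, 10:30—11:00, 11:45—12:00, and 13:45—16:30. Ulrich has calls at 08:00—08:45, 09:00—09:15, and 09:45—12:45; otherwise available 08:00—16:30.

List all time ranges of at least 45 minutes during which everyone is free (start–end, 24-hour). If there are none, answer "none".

Noor free within 08:00–16:30: 09:00–09:30, 12:45–15:15.
Ulrich free within 08:00–16:30: 08:45–09:00, 09:15–09:45, 12:45–16:30.
Mina ∩ Noor: 09:00–09:30, 12:45–13:15, 13:45–15:15.
Mina ∩ Noor ∩ Sven: 09:00–09:30, 12:45–13:15, 13:45–14:15.
Mina ∩ Noor ∩ Sven ∩ Jun: 09:00–09:30, 13:45–14:15.
Mina ∩ Noor ∩ Sven ∩ Jun ∩ Ulrich: 09:15–09:30, 13:45–14:15.
Windows ≥ 45 min: (none).

none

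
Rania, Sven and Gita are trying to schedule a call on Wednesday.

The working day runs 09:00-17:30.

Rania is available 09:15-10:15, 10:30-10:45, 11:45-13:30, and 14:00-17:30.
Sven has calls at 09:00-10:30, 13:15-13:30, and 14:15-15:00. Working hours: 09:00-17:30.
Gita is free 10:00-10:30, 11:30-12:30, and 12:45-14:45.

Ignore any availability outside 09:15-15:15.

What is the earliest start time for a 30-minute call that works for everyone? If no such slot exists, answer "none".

Sven free within 09:00–17:30: 10:30–13:15, 13:30–14:15, 15:00–17:30.
Rania ∩ Sven: 10:30–10:45, 11:45–13:15, 14:00–14:15, 15:00–17:30.
Rania ∩ Sven ∩ Gita: 11:45–12:30, 12:45–13:15, 14:00–14:15.
Restricted to 09:15–15:15: 11:45–12:30, 12:45–13:15, 14:00–14:15.
Windows ≥ 30 min: 11:45–12:30, 12:45–13:15.
Earliest such window starts at 11:45.

11:45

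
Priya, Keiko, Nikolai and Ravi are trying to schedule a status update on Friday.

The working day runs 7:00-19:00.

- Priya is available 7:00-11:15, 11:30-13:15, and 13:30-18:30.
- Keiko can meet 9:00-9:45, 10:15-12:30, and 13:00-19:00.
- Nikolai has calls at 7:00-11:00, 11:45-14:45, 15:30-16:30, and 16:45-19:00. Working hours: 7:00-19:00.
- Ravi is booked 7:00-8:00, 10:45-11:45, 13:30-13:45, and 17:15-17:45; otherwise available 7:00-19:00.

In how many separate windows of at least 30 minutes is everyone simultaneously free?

1

Nikolai free within 07:00–19:00: 11:00–11:45, 14:45–15:30, 16:30–16:45.
Ravi free within 07:00–19:00: 08:00–10:45, 11:45–13:30, 13:45–17:15, 17:45–19:00.
Priya ∩ Keiko: 09:00–09:45, 10:15–11:15, 11:30–12:30, 13:00–13:15, 13:30–18:30.
Priya ∩ Keiko ∩ Nikolai: 11:00–11:15, 11:30–11:45, 14:45–15:30, 16:30–16:45.
Priya ∩ Keiko ∩ Nikolai ∩ Ravi: 14:45–15:30, 16:30–16:45.
Windows ≥ 30 min: 14:45–15:30.
That's 1 window.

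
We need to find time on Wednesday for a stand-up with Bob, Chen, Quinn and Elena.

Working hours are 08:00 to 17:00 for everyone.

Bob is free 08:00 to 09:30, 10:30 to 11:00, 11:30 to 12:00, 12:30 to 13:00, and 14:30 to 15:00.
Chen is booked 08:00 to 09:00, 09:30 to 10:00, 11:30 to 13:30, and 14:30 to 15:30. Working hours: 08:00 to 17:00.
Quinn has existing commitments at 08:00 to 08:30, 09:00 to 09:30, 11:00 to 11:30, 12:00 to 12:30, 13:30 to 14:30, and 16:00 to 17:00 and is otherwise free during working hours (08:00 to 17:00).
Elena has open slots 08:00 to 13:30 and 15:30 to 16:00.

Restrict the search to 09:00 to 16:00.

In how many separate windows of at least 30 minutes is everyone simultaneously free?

Chen free within 08:00–17:00: 09:00–09:30, 10:00–11:30, 13:30–14:30, 15:30–17:00.
Quinn free within 08:00–17:00: 08:30–09:00, 09:30–11:00, 11:30–12:00, 12:30–13:30, 14:30–16:00.
Bob ∩ Chen: 09:00–09:30, 10:30–11:00.
Bob ∩ Chen ∩ Quinn: 10:30–11:00.
Bob ∩ Chen ∩ Quinn ∩ Elena: 10:30–11:00.
Restricted to 09:00–16:00: 10:30–11:00.
Windows ≥ 30 min: 10:30–11:00.
That's 1 window.

1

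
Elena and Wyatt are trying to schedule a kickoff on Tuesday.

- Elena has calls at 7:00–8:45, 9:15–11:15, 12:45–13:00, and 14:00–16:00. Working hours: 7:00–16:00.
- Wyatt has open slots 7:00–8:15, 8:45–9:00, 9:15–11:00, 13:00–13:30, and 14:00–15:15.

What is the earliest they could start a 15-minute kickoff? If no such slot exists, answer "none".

08:45

Elena free within 07:00–16:00: 08:45–09:15, 11:15–12:45, 13:00–14:00.
Elena ∩ Wyatt: 08:45–09:00, 13:00–13:30.
Windows ≥ 15 min: 08:45–09:00, 13:00–13:30.
Earliest such window starts at 08:45.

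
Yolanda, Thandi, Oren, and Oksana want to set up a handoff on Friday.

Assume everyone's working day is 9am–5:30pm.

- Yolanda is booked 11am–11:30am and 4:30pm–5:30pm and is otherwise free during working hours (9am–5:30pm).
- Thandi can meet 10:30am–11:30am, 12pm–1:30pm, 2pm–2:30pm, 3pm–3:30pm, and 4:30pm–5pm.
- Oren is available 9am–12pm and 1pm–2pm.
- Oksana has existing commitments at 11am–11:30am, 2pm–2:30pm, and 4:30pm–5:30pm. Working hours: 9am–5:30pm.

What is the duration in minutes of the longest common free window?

Yolanda free within 09:00–17:30: 09:00–11:00, 11:30–16:30.
Oksana free within 09:00–17:30: 09:00–11:00, 11:30–14:00, 14:30–16:30.
Yolanda ∩ Thandi: 10:30–11:00, 12:00–13:30, 14:00–14:30, 15:00–15:30.
Yolanda ∩ Thandi ∩ Oren: 10:30–11:00, 13:00–13:30.
Yolanda ∩ Thandi ∩ Oren ∩ Oksana: 10:30–11:00, 13:00–13:30.
Common window lengths: 30, 30 min; longest is 30.

30 minutes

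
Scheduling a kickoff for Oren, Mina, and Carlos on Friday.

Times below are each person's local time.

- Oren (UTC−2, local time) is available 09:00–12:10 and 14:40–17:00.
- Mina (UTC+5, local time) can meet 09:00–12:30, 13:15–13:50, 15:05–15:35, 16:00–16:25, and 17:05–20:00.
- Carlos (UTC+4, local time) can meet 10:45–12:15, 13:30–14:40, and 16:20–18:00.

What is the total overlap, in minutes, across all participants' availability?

100 minutes

Oren → UTC: 11:00–14:10, 16:40–19:00.
Mina → UTC: 04:00–07:30, 08:15–08:50, 10:05–10:35, 11:00–11:25, 12:05–15:00.
Carlos → UTC: 06:45–08:15, 09:30–10:40, 12:20–14:00.
Oren ∩ Mina: 11:00–11:25, 12:05–14:10.
Oren ∩ Mina ∩ Carlos: 12:20–14:00.
Total common minutes: 100.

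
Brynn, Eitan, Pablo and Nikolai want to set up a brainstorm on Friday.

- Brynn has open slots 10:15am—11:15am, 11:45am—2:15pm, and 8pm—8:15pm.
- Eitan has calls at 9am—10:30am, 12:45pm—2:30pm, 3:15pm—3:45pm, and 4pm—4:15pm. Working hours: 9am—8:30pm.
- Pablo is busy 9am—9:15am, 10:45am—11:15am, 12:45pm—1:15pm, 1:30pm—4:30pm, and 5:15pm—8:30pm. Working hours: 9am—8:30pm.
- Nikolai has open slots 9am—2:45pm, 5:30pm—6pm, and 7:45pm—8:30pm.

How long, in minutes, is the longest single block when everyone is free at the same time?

60 minutes

Eitan free within 09:00–20:30: 10:30–12:45, 14:30–15:15, 15:45–16:00, 16:15–20:30.
Pablo free within 09:00–20:30: 09:15–10:45, 11:15–12:45, 13:15–13:30, 16:30–17:15.
Brynn ∩ Eitan: 10:30–11:15, 11:45–12:45, 20:00–20:15.
Brynn ∩ Eitan ∩ Pablo: 10:30–10:45, 11:45–12:45.
Brynn ∩ Eitan ∩ Pablo ∩ Nikolai: 10:30–10:45, 11:45–12:45.
Common window lengths: 15, 60 min; longest is 60.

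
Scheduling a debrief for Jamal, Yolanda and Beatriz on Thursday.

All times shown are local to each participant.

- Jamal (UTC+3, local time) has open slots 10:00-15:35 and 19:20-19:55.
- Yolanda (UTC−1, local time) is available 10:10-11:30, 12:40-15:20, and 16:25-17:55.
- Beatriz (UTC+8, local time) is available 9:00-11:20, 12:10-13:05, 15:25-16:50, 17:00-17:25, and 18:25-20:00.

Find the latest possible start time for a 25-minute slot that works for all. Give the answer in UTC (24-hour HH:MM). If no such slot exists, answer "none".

Jamal → UTC: 07:00–12:35, 16:20–16:55.
Yolanda → UTC: 11:10–12:30, 13:40–16:20, 17:25–18:55.
Beatriz → UTC: 01:00–03:20, 04:10–05:05, 07:25–08:50, 09:00–09:25, 10:25–12:00.
Jamal ∩ Yolanda: 11:10–12:30.
Jamal ∩ Yolanda ∩ Beatriz: 11:10–12:00.
Windows ≥ 25 min: 11:10–12:00.
Latest start in the last window 11:10–12:00 is 12:00 − 25 min = 11:35.

11:35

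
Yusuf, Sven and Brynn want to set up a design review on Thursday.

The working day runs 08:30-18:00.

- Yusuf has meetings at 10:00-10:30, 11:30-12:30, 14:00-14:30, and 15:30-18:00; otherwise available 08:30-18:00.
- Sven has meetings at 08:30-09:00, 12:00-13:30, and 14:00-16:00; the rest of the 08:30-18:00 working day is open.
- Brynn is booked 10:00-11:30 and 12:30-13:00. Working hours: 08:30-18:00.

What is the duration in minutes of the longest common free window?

Yusuf free within 08:30–18:00: 08:30–10:00, 10:30–11:30, 12:30–14:00, 14:30–15:30.
Sven free within 08:30–18:00: 09:00–12:00, 13:30–14:00, 16:00–18:00.
Brynn free within 08:30–18:00: 08:30–10:00, 11:30–12:30, 13:00–18:00.
Yusuf ∩ Sven: 09:00–10:00, 10:30–11:30, 13:30–14:00.
Yusuf ∩ Sven ∩ Brynn: 09:00–10:00, 13:30–14:00.
Common window lengths: 60, 30 min; longest is 60.

60 minutes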